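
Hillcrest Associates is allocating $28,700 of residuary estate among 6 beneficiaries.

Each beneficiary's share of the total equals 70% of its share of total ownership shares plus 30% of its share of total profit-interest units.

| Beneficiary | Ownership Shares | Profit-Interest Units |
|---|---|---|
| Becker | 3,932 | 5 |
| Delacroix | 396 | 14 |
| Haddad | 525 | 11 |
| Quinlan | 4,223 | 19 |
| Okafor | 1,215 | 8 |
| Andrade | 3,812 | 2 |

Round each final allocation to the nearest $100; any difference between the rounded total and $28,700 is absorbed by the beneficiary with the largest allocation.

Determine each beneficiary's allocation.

Becker: $6,300 | Delacroix: $2,600 | Haddad: $2,400 | Quinlan: $8,800 | Okafor: $2,900 | Andrade: $5,700

Ownership shares total 14,103; profit-interest units total 59.
Blended shares (70% ownership shares + 30% profit-interest units): Becker 0.2206; Delacroix 0.0908; Haddad 0.0820; Quinlan 0.3062; Okafor 0.1010; Andrade 0.1994.
Unrounded shares: Becker 6,330.87; Delacroix 2,607.16; Haddad 2,353.13; Quinlan 8,788.46; Okafor 2,898.25; Andrade 5,722.13.
At nearest $100: Becker $6,300; Delacroix $2,600; Haddad $2,400; Quinlan $8,800; Okafor $2,900; Andrade $5,700. Sum = $28,700.
Sum already equals the total — no adjustment.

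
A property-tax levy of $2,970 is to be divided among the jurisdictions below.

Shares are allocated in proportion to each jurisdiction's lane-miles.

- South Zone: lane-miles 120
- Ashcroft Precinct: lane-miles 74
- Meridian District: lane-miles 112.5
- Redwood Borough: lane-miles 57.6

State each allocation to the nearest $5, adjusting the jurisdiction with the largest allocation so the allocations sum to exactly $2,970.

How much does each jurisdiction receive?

Lane-miles total: 364.1.
Proportional shares: South Zone 120/364.1 × $2,970 = 978.85; Ashcroft Precinct 74/364.1 × $2,970 = 603.63; Meridian District 112.5/364.1 × $2,970 = 917.67; Redwood Borough 57.6/364.1 × $2,970 = 469.85.
At nearest $5: South Zone $980; Ashcroft Precinct $605; Meridian District $920; Redwood Borough $470. Sum = $2,975.
Difference $2,970 − $2,975 = −$5 applied to largest allocation (South Zone): South Zone becomes $975.

South Zone: $975; Ashcroft Precinct: $605; Meridian District: $920; Redwood Borough: $470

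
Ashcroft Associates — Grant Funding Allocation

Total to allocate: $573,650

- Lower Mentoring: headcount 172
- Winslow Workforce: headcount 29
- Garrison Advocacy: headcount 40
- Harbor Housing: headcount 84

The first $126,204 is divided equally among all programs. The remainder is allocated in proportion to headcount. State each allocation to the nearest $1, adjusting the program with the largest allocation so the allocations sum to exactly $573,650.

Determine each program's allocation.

First tranche $126,204 split equally: $31,551 each.
Remainder $447,446 by headcount (total 325): Lower Mentoring 236,802.19 → $236,802; Winslow Workforce 39,925.95 → $39,926; Garrison Advocacy 55,070.28 → $55,070; Harbor Housing 115,647.58 → $115,648.
Totals: Lower Mentoring $31,551 + $236,802 = $268,353; Winslow Workforce $31,551 + $39,926 = $71,477; Garrison Advocacy $31,551 + $55,070 = $86,621; Harbor Housing $31,551 + $115,648 = $147,199.

Lower Mentoring: $268,353 · Winslow Workforce: $71,477 · Garrison Advocacy: $86,621 · Harbor Housing: $147,199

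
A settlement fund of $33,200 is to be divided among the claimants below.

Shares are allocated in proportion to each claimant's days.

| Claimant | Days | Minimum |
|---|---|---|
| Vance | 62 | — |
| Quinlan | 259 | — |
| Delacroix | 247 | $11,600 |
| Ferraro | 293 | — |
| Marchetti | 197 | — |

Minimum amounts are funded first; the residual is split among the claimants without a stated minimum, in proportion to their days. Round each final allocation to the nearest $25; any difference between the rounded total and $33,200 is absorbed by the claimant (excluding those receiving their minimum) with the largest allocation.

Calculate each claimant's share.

Fund the minimums — Delacroix $11,600. Balance $21,600.
Balance split over remaining days 811: Vance 1,651.29 → $1,650; Quinlan 6,898.15 → $6,900; Ferraro 7,803.70 → $7,800; Marchetti 5,246.86 → $5,250.

Vance: $1,650; Quinlan: $6,900; Delacroix: $11,600; Ferraro: $7,800; Marchetti: $5,250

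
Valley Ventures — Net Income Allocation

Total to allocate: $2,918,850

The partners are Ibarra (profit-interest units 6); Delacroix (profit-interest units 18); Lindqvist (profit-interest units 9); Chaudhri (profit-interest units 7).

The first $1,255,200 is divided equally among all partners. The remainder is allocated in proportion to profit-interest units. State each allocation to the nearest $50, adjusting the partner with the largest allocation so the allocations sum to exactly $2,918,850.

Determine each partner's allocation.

Equal tier: $1,255,200 ÷ 4 = $313,800 apiece.
Remainder $1,663,650 by profit-interest units (total 40): Ibarra 249,547.50 → $249,550; Delacroix 748,642.50 → $748,650; Lindqvist 374,321.25 → $374,300; Chaudhri 291,138.75 → $291,150.
Totals: Ibarra $313,800 + $249,550 = $563,350; Delacroix $313,800 + $748,650 = $1,062,450; Lindqvist $313,800 + $374,300 = $688,100; Chaudhri $313,800 + $291,150 = $604,950.

Ibarra: $563,350 | Delacroix: $1,062,450 | Lindqvist: $688,100 | Chaudhri: $604,950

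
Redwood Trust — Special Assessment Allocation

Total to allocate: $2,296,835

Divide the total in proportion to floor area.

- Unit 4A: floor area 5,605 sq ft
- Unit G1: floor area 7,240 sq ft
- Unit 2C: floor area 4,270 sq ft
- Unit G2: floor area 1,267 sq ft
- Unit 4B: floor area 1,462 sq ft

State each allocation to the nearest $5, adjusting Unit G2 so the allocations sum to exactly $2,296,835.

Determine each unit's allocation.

Unit 4A: $648,750 · Unit G1: $837,990 · Unit 2C: $494,230 · Unit G2: $146,645 · Unit 4B: $169,220

Floor area total: 19,844.
Proportional shares: Unit 4A 5,605/19,844 × $2,296,835 = 648,748.25; Unit G1 7,240/19,844 × $2,296,835 = 837,990.60; Unit 2C 4,270/19,844 × $2,296,835 = 494,229.26; Unit G2 1,267/19,844 × $2,296,835 = 146,648.35; Unit 4B 1,462/19,844 × $2,296,835 = 169,218.54.
At nearest $5: Unit 4A $648,750; Unit G1 $837,990; Unit 2C $494,230; Unit G2 $146,650; Unit 4B $169,220. Sum = $2,296,840.
Difference $2,296,835 − $2,296,840 = −$5 applied to Unit G2: Unit G2 becomes $146,645.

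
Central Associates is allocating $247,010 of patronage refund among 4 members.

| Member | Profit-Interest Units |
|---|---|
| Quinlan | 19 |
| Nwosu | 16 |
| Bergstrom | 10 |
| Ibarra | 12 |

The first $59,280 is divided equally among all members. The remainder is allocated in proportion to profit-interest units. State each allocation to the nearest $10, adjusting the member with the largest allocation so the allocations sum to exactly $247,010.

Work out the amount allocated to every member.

$59,280 shared equally gives $14,820 per member.
Remainder $187,730 by profit-interest units (total 57): Quinlan 62,576.67 → $62,580; Nwosu 52,696.14 → $52,700; Bergstrom 32,935.09 → $32,940; Ibarra 39,522.11 → $39,520.
Rounding difference −$10 on remainder applied to Quinlan.
Totals: Quinlan $14,820 + $62,570 = $77,390; Nwosu $14,820 + $52,700 = $67,520; Bergstrom $14,820 + $32,940 = $47,760; Ibarra $14,820 + $39,520 = $54,340.

Quinlan: $77,390; Nwosu: $67,520; Bergstrom: $47,760; Ibarra: $54,340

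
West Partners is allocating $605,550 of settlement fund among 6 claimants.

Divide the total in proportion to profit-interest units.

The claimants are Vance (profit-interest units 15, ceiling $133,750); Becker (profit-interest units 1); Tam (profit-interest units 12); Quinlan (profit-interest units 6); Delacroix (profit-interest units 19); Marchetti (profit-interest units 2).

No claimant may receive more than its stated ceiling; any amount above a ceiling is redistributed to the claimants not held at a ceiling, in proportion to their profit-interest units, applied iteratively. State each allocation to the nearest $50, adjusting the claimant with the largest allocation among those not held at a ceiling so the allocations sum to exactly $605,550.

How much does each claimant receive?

Total profit-interest units = 55.
Proportional shares (ignoring caps): Vance 165,150.00; Becker 11,010.00; Tam 132,120.00; Quinlan 66,060.00; Delacroix 209,190.00; Marchetti 22,020.00.
Cap binds for Vance ($133,750); remaining pool $471,800 reallocated over remaining profit-interest units 40.
Redistributed shares: Becker 11,795.00 → $11,800; Tam 141,540.00 → $141,550; Quinlan 70,770.00 → $70,750; Delacroix 224,105.00 → $224,100; Marchetti 23,590.00 → $23,600.

Vance: $133,750 · Becker: $11,800 · Tam: $141,550 · Quinlan: $70,750 · Delacroix: $224,100 · Marchetti: $23,600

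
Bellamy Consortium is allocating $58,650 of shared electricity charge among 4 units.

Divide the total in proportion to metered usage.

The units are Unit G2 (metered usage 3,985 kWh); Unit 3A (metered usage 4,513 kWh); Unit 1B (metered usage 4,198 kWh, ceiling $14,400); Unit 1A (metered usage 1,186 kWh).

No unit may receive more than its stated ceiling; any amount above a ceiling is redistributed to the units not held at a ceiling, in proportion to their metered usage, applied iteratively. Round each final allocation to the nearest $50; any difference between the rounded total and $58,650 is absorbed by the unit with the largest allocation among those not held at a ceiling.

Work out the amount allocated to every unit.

Metered usage total: 13,882.
Unconstrained shares: Unit G2 16,836.21; Unit 3A 19,066.95; Unit 1B 17,736.11; Unit 1A 5,010.73.
Held at cap: Unit 1B ($14,400); residual $44,250 reallocated over remaining metered usage 9,684.
Remaining shares: Unit G2 18,209.03 → $18,200; Unit 3A 20,621.67 → $20,600; Unit 1A 5,419.30 → $5,400.
Rounding difference +$50 applied to Unit 3A → $20,650.

Unit G2: $18,200 · Unit 3A: $20,650 · Unit 1B: $14,400 · Unit 1A: $5,400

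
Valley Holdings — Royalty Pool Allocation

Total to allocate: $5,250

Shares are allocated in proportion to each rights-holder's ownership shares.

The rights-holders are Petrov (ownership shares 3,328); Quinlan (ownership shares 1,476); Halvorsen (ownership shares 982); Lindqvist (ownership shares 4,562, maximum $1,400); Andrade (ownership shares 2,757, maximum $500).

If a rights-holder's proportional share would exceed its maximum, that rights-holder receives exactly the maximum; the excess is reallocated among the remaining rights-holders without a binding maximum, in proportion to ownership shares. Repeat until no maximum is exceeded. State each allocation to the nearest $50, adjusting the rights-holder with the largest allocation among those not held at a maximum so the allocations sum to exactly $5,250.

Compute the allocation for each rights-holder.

Petrov: $1,950; Quinlan: $850; Halvorsen: $550; Lindqvist: $1,400; Andrade: $500

Total ownership shares = 13,105.
Proportional shares (ignoring caps): Petrov 1,333.23; Quinlan 591.30; Halvorsen 393.40; Lindqvist 1,827.58; Andrade 1,104.48.
Held at cap: Lindqvist ($1,400), Andrade ($500); balance $3,350 reallocated over remaining ownership shares 5,786.
Shares after redistribution: Petrov 1,926.86 → $1,950; Quinlan 854.58 → $850; Halvorsen 568.56 → $550.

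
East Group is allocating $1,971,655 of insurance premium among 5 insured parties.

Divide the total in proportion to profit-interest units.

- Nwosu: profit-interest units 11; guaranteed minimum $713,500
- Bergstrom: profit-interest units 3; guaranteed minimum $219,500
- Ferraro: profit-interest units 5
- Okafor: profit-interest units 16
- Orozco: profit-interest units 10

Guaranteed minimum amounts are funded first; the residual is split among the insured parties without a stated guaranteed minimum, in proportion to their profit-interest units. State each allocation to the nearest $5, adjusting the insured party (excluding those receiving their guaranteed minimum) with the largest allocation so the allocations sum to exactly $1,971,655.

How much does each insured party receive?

Nwosu: $713,500 | Bergstrom: $219,500 | Ferraro: $167,525 | Okafor: $536,080 | Orozco: $335,050

Fund the minimums — Nwosu $713,500; Bergstrom $219,500. Remaining pool $1,038,655.
Remaining pool split over remaining profit-interest units 31: Ferraro 167,525.00 → $167,525; Okafor 536,080.00 → $536,080; Orozco 335,050.00 → $335,050.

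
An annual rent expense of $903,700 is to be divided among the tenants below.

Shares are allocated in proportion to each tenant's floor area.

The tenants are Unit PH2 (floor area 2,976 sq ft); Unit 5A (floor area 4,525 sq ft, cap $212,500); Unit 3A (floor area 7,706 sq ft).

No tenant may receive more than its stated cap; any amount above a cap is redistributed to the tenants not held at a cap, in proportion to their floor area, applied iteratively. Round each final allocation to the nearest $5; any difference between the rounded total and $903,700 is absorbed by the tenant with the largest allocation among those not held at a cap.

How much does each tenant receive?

Unit PH2: $192,570 | Unit 5A: $212,500 | Unit 3A: $498,630

Floor area total: 15,207.
Proportional shares (ignoring caps): Unit PH2 176,853.50; Unit 5A 268,905.27; Unit 3A 457,941.22.
Cap binds for Unit 5A ($212,500); balance $691,200 reallocated over remaining floor area 10,682.
Shares after redistribution: Unit PH2 192,567.98 → $192,570; Unit 3A 498,632.02 → $498,630.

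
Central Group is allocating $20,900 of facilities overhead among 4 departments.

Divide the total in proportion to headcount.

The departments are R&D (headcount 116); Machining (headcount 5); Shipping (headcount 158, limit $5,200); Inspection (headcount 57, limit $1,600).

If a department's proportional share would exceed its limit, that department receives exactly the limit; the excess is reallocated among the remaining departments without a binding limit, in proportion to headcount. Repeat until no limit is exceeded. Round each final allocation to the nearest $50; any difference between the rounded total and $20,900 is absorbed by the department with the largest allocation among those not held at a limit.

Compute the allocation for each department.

R&D: $13,500; Machining: $600; Shipping: $5,200; Inspection: $1,600

Sum of headcount: 336.
Proportional shares (ignoring caps): R&D 7,215.48; Machining 311.01; Shipping 9,827.98; Inspection 3,545.54.
Held at cap: Shipping ($5,200), Inspection ($1,600); remaining pool $14,100 reallocated over remaining headcount 121.
Redistributed shares: R&D 13,517.36 → $13,500; Machining 582.64 → $600.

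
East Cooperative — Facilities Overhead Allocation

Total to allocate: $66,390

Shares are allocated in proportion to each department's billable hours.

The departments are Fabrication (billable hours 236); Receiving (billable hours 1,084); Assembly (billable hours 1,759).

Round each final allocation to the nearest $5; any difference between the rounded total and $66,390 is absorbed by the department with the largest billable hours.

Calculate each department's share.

Total billable hours = 3,079.
Proportional shares: Fabrication 236/3,079 × $66,390 = 5,088.68; Receiving 1,084/3,079 × $66,390 = 23,373.42; Assembly 1,759/3,079 × $66,390 = 37,927.90.
At nearest $5: Fabrication $5,090; Receiving $23,375; Assembly $37,930. Sum = $66,395.
Difference $66,390 − $66,395 = −$5 applied to largest billable hours (Assembly): Assembly becomes $37,925.

Fabrication: $5,090 · Receiving: $23,375 · Assembly: $37,925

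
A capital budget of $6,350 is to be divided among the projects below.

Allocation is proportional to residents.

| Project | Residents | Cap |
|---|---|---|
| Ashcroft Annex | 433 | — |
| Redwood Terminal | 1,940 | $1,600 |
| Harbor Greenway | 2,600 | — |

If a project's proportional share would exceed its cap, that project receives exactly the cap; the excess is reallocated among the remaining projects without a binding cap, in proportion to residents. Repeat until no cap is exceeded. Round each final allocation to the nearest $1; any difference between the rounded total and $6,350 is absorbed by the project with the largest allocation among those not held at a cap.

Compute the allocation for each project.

Ashcroft Annex: $678 · Redwood Terminal: $1,600 · Harbor Greenway: $4,072

Residents total: 4,973.
Unconstrained shares: Ashcroft Annex 552.90; Redwood Terminal 2,477.18; Harbor Greenway 3,319.93.
Held at cap: Redwood Terminal ($1,600); remaining pool $4,750 reallocated over remaining residents 3,033.
Redistributed shares: Ashcroft Annex 678.12 → $678; Harbor Greenway 4,071.88 → $4,072.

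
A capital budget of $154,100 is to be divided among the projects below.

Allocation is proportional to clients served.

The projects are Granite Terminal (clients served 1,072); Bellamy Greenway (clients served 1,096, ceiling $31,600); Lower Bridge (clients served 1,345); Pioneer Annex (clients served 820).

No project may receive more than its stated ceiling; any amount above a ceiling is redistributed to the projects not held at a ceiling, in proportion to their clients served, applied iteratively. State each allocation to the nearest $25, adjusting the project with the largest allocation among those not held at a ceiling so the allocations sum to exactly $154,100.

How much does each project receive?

Clients served total: 4,333.
Proportional shares (ignoring caps): Granite Terminal 38,124.90; Bellamy Greenway 38,978.44; Lower Bridge 47,833.95; Pioneer Annex 29,162.70.
Capped: Bellamy Greenway ($31,600); balance $122,500 reallocated over remaining clients served 3,237.
Redistributed shares: Granite Terminal 40,568.43 → $40,575; Lower Bridge 50,899.75 → $50,900; Pioneer Annex 31,031.82 → $31,025.

Granite Terminal: $40,575 | Bellamy Greenway: $31,600 | Lower Bridge: $50,900 | Pioneer Annex: $31,025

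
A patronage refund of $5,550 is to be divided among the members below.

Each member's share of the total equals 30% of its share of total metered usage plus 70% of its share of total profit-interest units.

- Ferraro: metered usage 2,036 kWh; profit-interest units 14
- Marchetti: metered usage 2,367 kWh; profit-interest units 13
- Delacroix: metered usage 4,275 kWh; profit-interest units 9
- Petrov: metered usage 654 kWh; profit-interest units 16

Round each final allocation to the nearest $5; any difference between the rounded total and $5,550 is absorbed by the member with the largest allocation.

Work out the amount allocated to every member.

Totals — metered usage 9,332, profit-interest units 52.
Blended shares (30% metered usage + 70% profit-interest units): Ferraro 0.2539; Marchetti 0.2511; Delacroix 0.2586; Petrov 0.2364.
Proportional shares: Ferraro 1,409.22; Marchetti 1,393.57; Delacroix 1,435.14; Petrov 1,312.07.
After rounding ($5): Ferraro $1,410; Marchetti $1,395; Delacroix $1,435; Petrov $1,310. Sum = $5,550.
Rounded total matches; no reconciliation needed.

Ferraro: $1,410; Marchetti: $1,395; Delacroix: $1,435; Petrov: $1,310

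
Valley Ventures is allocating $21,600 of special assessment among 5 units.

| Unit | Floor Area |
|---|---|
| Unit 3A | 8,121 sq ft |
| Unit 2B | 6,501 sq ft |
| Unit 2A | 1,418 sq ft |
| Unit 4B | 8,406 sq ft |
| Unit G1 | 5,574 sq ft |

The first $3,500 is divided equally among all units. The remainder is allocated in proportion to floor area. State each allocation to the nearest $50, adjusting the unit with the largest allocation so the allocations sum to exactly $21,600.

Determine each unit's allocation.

First tranche $3,500 split equally: $700 each.
Remainder $18,100 by floor area (total 30,020): Unit 3A 4,896.41 → $4,900; Unit 2B 3,919.66 → $3,900; Unit 2A 854.96 → $850; Unit 4B 5,068.24 → $5,050; Unit G1 3,360.74 → $3,350.
Rounding difference +$50 on remainder applied to Unit 4B.
Totals: Unit 3A $700 + $4,900 = $5,600; Unit 2B $700 + $3,900 = $4,600; Unit 2A $700 + $850 = $1,550; Unit 4B $700 + $5,100 = $5,800; Unit G1 $700 + $3,350 = $4,050.

Unit 3A: $5,600 | Unit 2B: $4,600 | Unit 2A: $1,550 | Unit 4B: $5,800 | Unit G1: $4,050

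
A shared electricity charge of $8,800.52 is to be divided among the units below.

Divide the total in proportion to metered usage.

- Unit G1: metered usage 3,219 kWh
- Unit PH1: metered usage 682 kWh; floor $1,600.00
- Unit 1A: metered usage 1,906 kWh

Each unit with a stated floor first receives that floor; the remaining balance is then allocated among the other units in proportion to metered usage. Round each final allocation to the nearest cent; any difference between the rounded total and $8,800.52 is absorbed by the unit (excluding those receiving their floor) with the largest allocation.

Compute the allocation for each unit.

Unit G1: $4,522.63; Unit PH1: $1,600.00; Unit 1A: $2,677.89

Guaranteed amounts: Unit PH1 $1,600.00. Residual $7,200.52.
Residual split over remaining metered usage 5,125: Unit G1 4,522.6290 → $4,522.63; Unit 1A 2,677.8910 → $2,677.89.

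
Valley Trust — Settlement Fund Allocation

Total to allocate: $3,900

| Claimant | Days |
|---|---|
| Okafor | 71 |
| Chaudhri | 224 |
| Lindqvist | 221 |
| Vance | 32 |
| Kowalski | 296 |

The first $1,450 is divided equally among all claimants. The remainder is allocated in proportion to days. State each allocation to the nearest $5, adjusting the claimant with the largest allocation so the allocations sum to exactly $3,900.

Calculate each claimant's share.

Okafor: $495 | Chaudhri: $940 | Lindqvist: $930 | Vance: $385 | Kowalski: $1,150

First tranche $1,450 split equally: $290 each.
Remainder $2,450 by days (total 844): Okafor 206.10 → $205; Chaudhri 650.24 → $650; Lindqvist 641.53 → $640; Vance 92.89 → $95; Kowalski 859.24 → $860.
Totals: Okafor $290 + $205 = $495; Chaudhri $290 + $650 = $940; Lindqvist $290 + $640 = $930; Vance $290 + $95 = $385; Kowalski $290 + $860 = $1,150.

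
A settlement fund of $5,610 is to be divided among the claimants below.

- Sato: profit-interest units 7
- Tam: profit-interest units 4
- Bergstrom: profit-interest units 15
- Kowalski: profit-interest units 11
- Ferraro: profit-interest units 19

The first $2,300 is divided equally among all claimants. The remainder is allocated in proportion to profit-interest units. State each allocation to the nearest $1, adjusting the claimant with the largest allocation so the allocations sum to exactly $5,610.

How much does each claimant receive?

Sato: $874 | Tam: $696 | Bergstrom: $1,347 | Kowalski: $1,110 | Ferraro: $1,583

First tranche $2,300 split equally: $460 each.
Remainder $3,310 by profit-interest units (total 56): Sato 413.75 → $414; Tam 236.43 → $236; Bergstrom 886.61 → $887; Kowalski 650.18 → $650; Ferraro 1,123.04 → $1,123.
Totals: Sato $460 + $414 = $874; Tam $460 + $236 = $696; Bergstrom $460 + $887 = $1,347; Kowalski $460 + $650 = $1,110; Ferraro $460 + $1,123 = $1,583.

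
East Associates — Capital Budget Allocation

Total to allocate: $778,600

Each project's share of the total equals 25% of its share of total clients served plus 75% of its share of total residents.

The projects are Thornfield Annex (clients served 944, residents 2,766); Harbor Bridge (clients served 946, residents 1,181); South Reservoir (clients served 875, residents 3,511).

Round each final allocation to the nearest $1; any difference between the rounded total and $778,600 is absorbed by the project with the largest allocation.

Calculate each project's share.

Thornfield Annex: $283,029 · Harbor Bridge: $159,067 · South Reservoir: $336,504

Clients served total 2,765; residents total 7,458.
Blended shares (25% clients served + 75% residents): Thornfield Annex 0.3635; Harbor Bridge 0.2043; South Reservoir 0.4322.
Unrounded shares: Thornfield Annex 283,029.12; Harbor Bridge 159,066.84; South Reservoir 336,504.03.
Rounded to nearest $1: Thornfield Annex $283,029; Harbor Bridge $159,067; South Reservoir $336,504. Sum = $778,600.
No rounding difference to absorb.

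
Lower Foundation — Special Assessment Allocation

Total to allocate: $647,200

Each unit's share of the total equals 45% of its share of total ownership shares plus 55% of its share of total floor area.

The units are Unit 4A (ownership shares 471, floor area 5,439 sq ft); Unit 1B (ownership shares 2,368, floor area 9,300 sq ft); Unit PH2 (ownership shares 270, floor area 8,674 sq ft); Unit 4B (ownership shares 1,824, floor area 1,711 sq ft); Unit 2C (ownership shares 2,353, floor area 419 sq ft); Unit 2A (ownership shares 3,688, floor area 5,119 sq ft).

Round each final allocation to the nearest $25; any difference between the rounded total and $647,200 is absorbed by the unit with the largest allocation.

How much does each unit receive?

Totals — ownership shares 10,974, floor area 30,662.
Combined weights (45% ownership shares + 55% floor area): Unit 4A 0.1169; Unit 1B 0.2639; Unit PH2 0.1667; Unit 4B 0.1055; Unit 2C 0.1040; Unit 2A 0.2431.
Proportional shares: Unit 4A 75,642.12; Unit 1B 170,809.74; Unit PH2 107,863.39; Unit 4B 68,270.57; Unit 2C 67,310.72; Unit 2A 157,303.45.
Rounded to nearest $25: Unit 4A $75,650; Unit 1B $170,800; Unit PH2 $107,875; Unit 4B $68,275; Unit 2C $67,300; Unit 2A $157,300. Sum = $647,200.
No rounding difference to absorb.

Unit 4A: $75,650 · Unit 1B: $170,800 · Unit PH2: $107,875 · Unit 4B: $68,275 · Unit 2C: $67,300 · Unit 2A: $157,300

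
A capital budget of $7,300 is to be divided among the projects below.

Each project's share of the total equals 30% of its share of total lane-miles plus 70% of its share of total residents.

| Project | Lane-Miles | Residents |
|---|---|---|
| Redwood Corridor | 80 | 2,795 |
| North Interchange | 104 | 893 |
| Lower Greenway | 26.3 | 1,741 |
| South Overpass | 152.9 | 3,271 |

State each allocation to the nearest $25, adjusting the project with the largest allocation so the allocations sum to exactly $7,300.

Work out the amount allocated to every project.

Totals — lane-miles 363.2, residents 8,700.
Blended shares (30% lane-miles + 70% residents): Redwood Corridor 0.2910; North Interchange 0.1578; Lower Greenway 0.1618; South Overpass 0.3895.
Unrounded shares: Redwood Corridor 2,124.04; North Interchange 1,151.60; Lower Greenway 1,181.17; South Overpass 2,843.19.
At nearest $25: Redwood Corridor $2,125; North Interchange $1,150; Lower Greenway $1,175; South Overpass $2,850. Sum = $7,300.
Sum already equals the total — no adjustment.

Redwood Corridor: $2,125; North Interchange: $1,150; Lower Greenway: $1,175; South Overpass: $2,850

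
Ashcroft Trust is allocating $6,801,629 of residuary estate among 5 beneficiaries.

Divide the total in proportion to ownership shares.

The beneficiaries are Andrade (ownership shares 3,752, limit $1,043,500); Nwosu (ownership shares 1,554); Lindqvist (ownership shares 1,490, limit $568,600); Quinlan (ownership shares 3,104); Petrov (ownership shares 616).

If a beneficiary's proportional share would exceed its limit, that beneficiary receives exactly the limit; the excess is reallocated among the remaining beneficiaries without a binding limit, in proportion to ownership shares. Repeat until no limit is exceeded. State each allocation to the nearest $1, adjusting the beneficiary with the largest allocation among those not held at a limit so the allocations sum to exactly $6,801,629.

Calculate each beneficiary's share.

Ownership shares total: 10,516.
Unconstrained shares: Andrade 2,426,750.86; Nwosu 1,005,109.497; Lindqvist 963,715.03; Quinlan 2,007,631.84; Petrov 398,421.78.
Held at cap: Andrade ($1,043,500), Lindqvist ($568,600); remaining pool $5,189,529 reallocated over remaining ownership shares 5,274.
Shares after redistribution: Nwosu 1,529,110.37 → $1,529,110; Quinlan 3,054,284.80 → $3,054,285; Petrov 606,133.84 → $606,134.

Andrade: $1,043,500 · Nwosu: $1,529,110 · Lindqvist: $568,600 · Quinlan: $3,054,285 · Petrov: $606,134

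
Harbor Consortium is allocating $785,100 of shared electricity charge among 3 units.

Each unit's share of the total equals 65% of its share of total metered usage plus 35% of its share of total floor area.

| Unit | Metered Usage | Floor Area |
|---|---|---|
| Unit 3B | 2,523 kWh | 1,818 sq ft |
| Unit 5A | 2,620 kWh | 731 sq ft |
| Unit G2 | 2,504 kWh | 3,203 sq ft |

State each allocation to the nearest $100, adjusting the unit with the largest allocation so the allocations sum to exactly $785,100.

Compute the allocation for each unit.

Totals — metered usage 7,647, floor area 5,752.
Composite weights (65% metered usage + 35% floor area): Unit 3B 0.3251; Unit 5A 0.2672; Unit G2 0.4077.
Unrounded shares: Unit 3B 255,219.56; Unit 5A 209,764.50; Unit G2 320,115.94.
Rounded to nearest $100: Unit 3B $255,200; Unit 5A $209,800; Unit G2 $320,100. Sum = $785,100.
No rounding difference to absorb.

Unit 3B: $255,200 · Unit 5A: $209,800 · Unit G2: $320,100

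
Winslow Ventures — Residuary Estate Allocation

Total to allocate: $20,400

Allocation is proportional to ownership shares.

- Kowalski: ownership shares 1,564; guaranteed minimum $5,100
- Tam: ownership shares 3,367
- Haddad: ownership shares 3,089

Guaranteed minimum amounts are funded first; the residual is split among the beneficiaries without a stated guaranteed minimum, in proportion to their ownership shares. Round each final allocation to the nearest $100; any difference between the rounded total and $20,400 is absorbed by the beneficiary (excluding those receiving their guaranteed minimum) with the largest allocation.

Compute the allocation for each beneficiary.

Fund the minimums — Kowalski $5,100. Remaining pool $15,300.
Remaining pool split over remaining ownership shares 6,456: Tam 7,979.41 → $8,000; Haddad 7,320.59 → $7,300.

Kowalski: $5,100; Tam: $8,000; Haddad: $7,300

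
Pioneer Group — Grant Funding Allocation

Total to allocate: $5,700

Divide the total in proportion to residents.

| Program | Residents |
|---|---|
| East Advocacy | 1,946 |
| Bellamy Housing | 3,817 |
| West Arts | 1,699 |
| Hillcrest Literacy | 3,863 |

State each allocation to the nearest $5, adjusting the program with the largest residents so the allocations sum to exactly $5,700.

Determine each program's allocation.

Sum of residents: 1,946 + 3,817 + 1,699 + 3,863 = 11,325.
Raw shares: East Advocacy 979.44; Bellamy Housing 1,921.14; West Arts 855.13; Hillcrest Literacy 1,944.29.
After rounding ($5): East Advocacy $980; Bellamy Housing $1,920; West Arts $855; Hillcrest Literacy $1,945. Sum = $5,700.
Rounded total matches; no reconciliation needed.

East Advocacy: $980; Bellamy Housing: $1,920; West Arts: $855; Hillcrest Literacy: $1,945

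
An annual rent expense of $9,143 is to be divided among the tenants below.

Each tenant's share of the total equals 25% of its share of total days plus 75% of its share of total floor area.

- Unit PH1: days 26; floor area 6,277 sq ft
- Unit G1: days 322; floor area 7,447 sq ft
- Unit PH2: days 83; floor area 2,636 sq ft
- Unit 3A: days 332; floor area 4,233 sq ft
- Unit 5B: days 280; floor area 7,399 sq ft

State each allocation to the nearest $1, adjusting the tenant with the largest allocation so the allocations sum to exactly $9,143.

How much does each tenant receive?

Unit PH1: $1,595 | Unit G1: $2,529 | Unit PH2: $828 | Unit 3A: $1,765 | Unit 5B: $2,426

Totals — days 1,043, floor area 27,992.
Blended shares (25% days + 75% floor area): Unit PH1 0.1744; Unit G1 0.2767; Unit PH2 0.0905; Unit 3A 0.1930; Unit 5B 0.2654.
Pro-rata amounts: Unit PH1 1,594.67; Unit G1 2,529.97; Unit PH2 827.64; Unit 3A 1,764.55; Unit 5B 2,426.17.
After rounding ($1): Unit PH1 $1,595; Unit G1 $2,530; Unit PH2 $828; Unit 3A $1,765; Unit 5B $2,426. Sum = $9,144.
Difference $9,143 − $9,144 = −$1 applied to largest allocation (Unit G1): Unit G1 becomes $2,529.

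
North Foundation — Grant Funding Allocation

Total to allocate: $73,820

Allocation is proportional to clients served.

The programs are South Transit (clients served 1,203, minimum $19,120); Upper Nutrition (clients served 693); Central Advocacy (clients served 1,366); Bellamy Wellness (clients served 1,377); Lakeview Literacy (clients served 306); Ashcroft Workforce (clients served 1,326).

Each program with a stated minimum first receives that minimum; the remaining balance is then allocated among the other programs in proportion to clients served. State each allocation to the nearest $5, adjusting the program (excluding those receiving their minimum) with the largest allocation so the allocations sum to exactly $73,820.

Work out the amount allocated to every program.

Minimums first: South Transit $19,120. Residual $54,700.
Residual split over remaining clients served 5,068: Upper Nutrition 7,479.70 → $7,480; Central Advocacy 14,743.53 → $14,745; Bellamy Wellness 14,862.25 → $14,860; Lakeview Literacy 3,302.72 → $3,305; Ashcroft Workforce 14,311.80 → $14,310.

South Transit: $19,120; Upper Nutrition: $7,480; Central Advocacy: $14,745; Bellamy Wellness: $14,860; Lakeview Literacy: $3,305; Ashcroft Workforce: $14,310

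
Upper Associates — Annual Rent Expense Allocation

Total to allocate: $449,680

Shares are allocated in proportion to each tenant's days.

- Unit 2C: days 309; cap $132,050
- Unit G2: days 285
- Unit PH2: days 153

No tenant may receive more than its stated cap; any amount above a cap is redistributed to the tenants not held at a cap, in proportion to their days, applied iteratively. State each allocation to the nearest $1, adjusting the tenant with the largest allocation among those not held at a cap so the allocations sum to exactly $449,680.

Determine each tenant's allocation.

Unit 2C: $132,050 | Unit G2: $206,677 | Unit PH2: $110,953

Sum of days: 747.
Unconstrained shares: Unit 2C 186,012.21; Unit G2 171,564.66; Unit PH2 92,103.13.
Cap binds for Unit 2C ($132,050); residual $317,630 reallocated over remaining days 438.
Shares after redistribution: Unit G2 206,677.05 → $206,677; Unit PH2 110,952.95 → $110,953.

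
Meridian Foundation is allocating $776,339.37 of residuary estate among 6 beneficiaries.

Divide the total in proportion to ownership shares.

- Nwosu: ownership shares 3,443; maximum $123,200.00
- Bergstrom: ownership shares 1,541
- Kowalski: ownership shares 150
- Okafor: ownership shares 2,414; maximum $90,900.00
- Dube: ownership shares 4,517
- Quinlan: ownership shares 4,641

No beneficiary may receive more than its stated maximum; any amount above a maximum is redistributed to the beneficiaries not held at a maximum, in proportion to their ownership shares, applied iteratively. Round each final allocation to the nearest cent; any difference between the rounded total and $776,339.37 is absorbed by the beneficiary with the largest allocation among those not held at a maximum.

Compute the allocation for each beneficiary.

Ownership shares total: 16,706.
Pro-rata shares before constraints: Nwosu 159,998.5904; Bergstrom 71,611.3354; Kowalski 6,970.6037; Okafor 112,180.2490; Dube 209,908.1129; Quinlan 215,670.4786.
Capped: Nwosu ($123,200.00), Okafor ($90,900.00); residual $562,239.37 reallocated over remaining ownership shares 10,849.
Shares after redistribution: Bergstrom 79,860.8968 → $79,860.90; Kowalski 7,773.6110 → $7,773.61; Dube 234,089.3386 → $234,089.34; Quinlan 240,515.5237 → $240,515.52.

Nwosu: $123,200.00; Bergstrom: $79,860.90; Kowalski: $7,773.61; Okafor: $90,900.00; Dube: $234,089.34; Quinlan: $240,515.52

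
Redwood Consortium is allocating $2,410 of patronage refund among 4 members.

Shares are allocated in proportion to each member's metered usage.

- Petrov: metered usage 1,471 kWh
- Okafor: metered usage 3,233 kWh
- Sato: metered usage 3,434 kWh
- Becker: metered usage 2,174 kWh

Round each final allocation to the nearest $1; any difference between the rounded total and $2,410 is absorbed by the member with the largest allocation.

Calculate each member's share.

Petrov: $344 · Okafor: $756 · Sato: $802 · Becker: $508

Total metered usage = 10,312.
Unrounded shares: Petrov 1,471/10,312 × $2,410 = 343.78; Okafor 3,233/10,312 × $2,410 = 755.58; Sato 3,434/10,312 × $2,410 = 802.55; Becker 2,174/10,312 × $2,410 = 508.08.
Rounded to nearest $1: Petrov $344; Okafor $756; Sato $803; Becker $508. Sum = $2,411.
Difference $2,410 − $2,411 = −$1 applied to largest allocation (Sato): Sato becomes $802.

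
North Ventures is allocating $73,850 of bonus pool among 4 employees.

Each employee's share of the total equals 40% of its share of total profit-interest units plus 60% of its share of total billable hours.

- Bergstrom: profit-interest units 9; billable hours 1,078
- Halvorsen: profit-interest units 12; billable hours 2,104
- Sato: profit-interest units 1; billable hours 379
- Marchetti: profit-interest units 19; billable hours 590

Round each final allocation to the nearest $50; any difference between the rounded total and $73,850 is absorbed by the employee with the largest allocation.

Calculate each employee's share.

Totals — profit-interest units 41, billable hours 4,151.
Blended shares (40% profit-interest units + 60% billable hours): Bergstrom 0.2436; Halvorsen 0.4212; Sato 0.0645; Marchetti 0.2706.
Proportional shares: Bergstrom 17,991.54; Halvorsen 31,105.08; Sato 4,766.14; Marchetti 19,987.24.
At nearest $50: Bergstrom $18,000; Halvorsen $31,100; Sato $4,750; Marchetti $20,000. Sum = $73,850.
No rounding difference to absorb.

Bergstrom: $18,000; Halvorsen: $31,100; Sato: $4,750; Marchetti: $20,000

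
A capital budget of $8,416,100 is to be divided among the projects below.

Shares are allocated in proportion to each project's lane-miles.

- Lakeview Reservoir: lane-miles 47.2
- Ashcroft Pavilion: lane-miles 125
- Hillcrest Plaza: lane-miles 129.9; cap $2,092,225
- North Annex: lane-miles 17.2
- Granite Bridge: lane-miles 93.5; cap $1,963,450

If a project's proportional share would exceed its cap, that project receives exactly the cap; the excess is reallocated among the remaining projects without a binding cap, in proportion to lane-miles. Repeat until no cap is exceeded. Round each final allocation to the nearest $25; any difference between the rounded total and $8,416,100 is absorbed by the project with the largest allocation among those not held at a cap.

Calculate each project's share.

Combined lane-miles = 412.8.
Pro-rata shares before constraints: Lakeview Reservoir 962,306.01; Ashcroft Pavilion 2,548,479.89; Hillcrest Plaza 2,648,380.31; North Annex 350,670.83; Granite Bridge 1,906,262.96.
Held at cap: Hillcrest Plaza ($2,092,225); balance $6,323,875 reallocated over remaining lane-miles 282.9.
Held at cap: Granite Bridge ($1,963,450); balance $4,360,425 reallocated over remaining lane-miles 189.4.
Remaining shares: Lakeview Reservoir 1,086,652.90 → $1,086,650; Ashcroft Pavilion 2,877,788.41 → $2,877,800; North Annex 395,983.69 → $395,975.

Lakeview Reservoir: $1,086,650 · Ashcroft Pavilion: $2,877,800 · Hillcrest Plaza: $2,092,225 · North Annex: $395,975 · Granite Bridge: $1,963,450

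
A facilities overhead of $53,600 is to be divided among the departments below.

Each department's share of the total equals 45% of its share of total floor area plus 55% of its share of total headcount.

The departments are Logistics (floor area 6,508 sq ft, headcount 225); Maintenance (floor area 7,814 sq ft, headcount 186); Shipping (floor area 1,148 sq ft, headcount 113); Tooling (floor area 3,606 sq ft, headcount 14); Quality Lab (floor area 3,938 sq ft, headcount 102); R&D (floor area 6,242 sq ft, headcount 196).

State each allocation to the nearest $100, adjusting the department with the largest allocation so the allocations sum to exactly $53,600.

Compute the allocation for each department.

Logistics: $13,300 · Maintenance: $13,000 · Shipping: $4,900 · Tooling: $3,500 · Quality Lab: $6,800 · R&D: $12,100

Floor area total 29,256; headcount total 836.
Combined weights (45% floor area + 55% headcount): Logistics 0.2481; Maintenance 0.2426; Shipping 0.0920; Tooling 0.0647; Quality Lab 0.1277; R&D 0.2250.
Pro-rata amounts: Logistics 13,299.71; Maintenance 13,001.17; Shipping 4,931.20; Tooling 3,466.64; Quality Lab 6,843.51; R&D 12,057.77.
Rounded to nearest $100: Logistics $13,300; Maintenance $13,000; Shipping $4,900; Tooling $3,500; Quality Lab $6,800; R&D $12,100. Sum = $53,600.
Sum already equals the total — no adjustment.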